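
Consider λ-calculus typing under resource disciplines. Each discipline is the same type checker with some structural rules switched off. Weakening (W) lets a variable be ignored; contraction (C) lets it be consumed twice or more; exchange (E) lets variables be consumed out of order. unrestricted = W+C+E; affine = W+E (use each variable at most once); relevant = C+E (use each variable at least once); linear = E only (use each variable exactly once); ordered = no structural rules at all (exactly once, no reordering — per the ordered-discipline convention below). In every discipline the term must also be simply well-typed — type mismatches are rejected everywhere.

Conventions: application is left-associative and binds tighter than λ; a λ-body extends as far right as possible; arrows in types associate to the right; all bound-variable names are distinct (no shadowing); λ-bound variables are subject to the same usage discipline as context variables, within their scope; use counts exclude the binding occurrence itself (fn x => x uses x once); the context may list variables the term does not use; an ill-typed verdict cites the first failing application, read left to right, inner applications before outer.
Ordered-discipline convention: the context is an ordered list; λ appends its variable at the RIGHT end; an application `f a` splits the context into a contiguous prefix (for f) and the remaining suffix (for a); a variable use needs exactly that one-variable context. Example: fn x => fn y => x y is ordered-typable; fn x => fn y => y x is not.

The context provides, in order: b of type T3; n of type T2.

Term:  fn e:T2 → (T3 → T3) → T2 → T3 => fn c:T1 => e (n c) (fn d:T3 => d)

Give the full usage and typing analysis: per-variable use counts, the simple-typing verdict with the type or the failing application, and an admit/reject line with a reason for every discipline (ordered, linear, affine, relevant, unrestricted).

variable uses: b=0; n=1; e (λ-bound)=1; c (λ-bound)=1; d (λ-bound)=1
left-to-right use order: e, n, c, d
typing: ill-typed: can't apply a value of type T2
ordered ✗ (a type mismatch blocks all five)
linear ✗ (the type mismatch rejects it)
affine ✗ (not simply typable)
relevant ✗ (fails simple typing)
unrestricted ✗ (a type mismatch blocks all five)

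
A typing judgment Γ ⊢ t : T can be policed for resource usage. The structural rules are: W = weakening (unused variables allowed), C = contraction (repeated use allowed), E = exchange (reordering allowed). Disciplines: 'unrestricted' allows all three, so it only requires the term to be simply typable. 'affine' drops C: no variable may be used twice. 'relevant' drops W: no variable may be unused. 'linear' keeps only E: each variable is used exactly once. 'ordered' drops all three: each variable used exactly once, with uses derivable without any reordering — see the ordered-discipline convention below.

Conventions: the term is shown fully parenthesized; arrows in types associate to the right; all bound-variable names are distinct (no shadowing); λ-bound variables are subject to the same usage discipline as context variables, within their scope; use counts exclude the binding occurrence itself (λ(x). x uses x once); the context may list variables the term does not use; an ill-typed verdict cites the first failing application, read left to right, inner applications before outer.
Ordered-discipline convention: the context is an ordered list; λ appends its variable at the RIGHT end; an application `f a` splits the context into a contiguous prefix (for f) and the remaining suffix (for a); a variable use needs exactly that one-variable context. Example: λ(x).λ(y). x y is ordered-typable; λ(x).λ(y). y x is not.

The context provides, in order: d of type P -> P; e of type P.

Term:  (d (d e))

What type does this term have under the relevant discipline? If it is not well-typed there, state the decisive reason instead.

term : P
variable uses: d ×2, e ×1
uses in reading order: d, d, e
typing: the term checks, with type P
per-discipline verdicts: ordered ✗; linear ✗; affine ✗; relevant ✓; unrestricted ✓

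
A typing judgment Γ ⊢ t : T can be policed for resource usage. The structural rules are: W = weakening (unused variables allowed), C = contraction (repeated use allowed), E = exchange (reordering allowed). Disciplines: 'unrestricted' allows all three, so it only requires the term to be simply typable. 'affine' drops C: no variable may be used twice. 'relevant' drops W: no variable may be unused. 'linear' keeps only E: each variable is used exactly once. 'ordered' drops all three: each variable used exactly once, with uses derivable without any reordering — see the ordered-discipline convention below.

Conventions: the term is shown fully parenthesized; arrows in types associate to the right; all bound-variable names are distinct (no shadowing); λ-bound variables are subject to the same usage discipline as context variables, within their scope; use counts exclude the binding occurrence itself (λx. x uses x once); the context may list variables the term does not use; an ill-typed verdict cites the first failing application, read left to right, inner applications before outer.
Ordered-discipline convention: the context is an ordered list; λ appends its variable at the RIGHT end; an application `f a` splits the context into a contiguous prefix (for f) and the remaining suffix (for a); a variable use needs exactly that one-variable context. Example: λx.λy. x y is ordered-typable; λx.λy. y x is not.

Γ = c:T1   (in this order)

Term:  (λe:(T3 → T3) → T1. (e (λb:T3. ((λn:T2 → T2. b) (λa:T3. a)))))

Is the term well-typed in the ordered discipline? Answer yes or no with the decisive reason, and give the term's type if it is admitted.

no — fails simple typing
counts: c=0; e [bound]=1; b [bound]=1; n [bound]=0; a [bound]=1
left-to-right use order: e, b, a
typing: ill-typed: a function awaiting T2 → T2 gets T3 → T3
summary: ordered ✗ · linear ✗ · affine ✗ · relevant ✗ · unrestricted ✗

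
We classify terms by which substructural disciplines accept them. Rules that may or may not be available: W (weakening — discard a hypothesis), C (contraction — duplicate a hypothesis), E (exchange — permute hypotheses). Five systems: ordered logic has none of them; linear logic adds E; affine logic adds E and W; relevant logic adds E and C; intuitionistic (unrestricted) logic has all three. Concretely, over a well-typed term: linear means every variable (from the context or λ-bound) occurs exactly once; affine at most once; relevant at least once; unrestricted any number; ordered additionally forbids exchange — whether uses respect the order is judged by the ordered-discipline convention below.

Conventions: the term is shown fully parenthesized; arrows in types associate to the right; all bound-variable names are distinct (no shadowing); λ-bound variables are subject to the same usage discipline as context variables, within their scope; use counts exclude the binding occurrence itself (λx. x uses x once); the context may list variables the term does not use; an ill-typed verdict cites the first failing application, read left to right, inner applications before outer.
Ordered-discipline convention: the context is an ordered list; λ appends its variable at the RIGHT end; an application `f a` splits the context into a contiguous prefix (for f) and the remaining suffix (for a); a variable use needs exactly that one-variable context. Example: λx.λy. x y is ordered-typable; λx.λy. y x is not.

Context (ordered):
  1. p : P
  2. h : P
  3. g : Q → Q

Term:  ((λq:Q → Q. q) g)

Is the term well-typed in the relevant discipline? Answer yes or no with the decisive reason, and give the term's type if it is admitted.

no — p, h never used (weakening)
counts: p: 0×; h: 0×; g: 1×; q [bound]: 1×
order of uses: q, g
typing: the term checks, with type Q → Q
across the five disciplines: ordered ✗ · linear ✗ · affine ✓ · relevant ✗ · unrestricted ✓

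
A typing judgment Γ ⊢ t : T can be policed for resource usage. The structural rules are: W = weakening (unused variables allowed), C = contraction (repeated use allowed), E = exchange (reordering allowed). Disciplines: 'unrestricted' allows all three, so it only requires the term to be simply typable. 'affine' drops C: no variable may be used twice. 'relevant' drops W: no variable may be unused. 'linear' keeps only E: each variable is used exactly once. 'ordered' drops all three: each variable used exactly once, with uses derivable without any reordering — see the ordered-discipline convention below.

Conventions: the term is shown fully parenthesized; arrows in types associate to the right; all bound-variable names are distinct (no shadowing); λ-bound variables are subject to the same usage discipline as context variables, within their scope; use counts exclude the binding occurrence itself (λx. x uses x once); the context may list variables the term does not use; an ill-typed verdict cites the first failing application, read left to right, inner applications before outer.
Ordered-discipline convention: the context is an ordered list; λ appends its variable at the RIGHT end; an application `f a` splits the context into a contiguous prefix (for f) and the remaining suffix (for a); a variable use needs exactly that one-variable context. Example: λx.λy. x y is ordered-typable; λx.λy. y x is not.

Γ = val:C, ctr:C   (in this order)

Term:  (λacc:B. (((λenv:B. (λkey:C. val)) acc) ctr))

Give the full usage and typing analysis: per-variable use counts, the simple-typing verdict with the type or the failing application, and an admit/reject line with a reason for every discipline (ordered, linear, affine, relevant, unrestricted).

use counts: val=1, ctr=1, acc [bound]=1, env [bound]=0, key [bound]=0
use order (left to right): val, acc, ctr
typing: the term checks, with type B → C
ordered: ✗, needs weakening: env, key unused
linear: ✗, needs weakening: env, key unused
affine: ✓, val, ctr, acc, env, key: no repeats, contraction unneeded
relevant: ✗, needs weakening: env, key unused
unrestricted: ✓, simply typable at B → C; W, C, E all held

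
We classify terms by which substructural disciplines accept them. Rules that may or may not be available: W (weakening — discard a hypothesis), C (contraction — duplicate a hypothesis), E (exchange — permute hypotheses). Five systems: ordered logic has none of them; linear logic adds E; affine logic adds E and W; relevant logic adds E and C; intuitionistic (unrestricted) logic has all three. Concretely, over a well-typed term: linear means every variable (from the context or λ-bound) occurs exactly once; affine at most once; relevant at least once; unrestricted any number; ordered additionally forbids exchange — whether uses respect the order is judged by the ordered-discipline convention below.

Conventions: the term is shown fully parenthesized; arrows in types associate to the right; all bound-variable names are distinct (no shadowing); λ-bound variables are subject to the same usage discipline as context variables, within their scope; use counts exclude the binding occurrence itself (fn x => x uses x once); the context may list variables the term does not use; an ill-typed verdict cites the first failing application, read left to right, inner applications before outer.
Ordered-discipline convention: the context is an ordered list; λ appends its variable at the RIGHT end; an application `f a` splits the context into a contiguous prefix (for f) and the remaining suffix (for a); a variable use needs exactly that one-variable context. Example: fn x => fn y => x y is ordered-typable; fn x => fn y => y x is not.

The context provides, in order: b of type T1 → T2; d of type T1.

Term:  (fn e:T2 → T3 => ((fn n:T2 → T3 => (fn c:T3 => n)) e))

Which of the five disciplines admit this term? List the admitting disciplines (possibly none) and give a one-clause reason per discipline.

accepted by: affine, unrestricted
use counts: b: 0×; d: 0×; e [bound]: 1×; n [bound]: 1×; c [bound]: 0×
uses in reading order: n, e
typing: well-typed at (T2 → T3) → T3 → T2 → T3
ordered: ✗, b, d, c never used (weakening)
linear: ✗, b, d, c never used (weakening)
affine: ✓, at most one use each (b, d, e, n, c)
relevant: ✗, b, d, c never used (weakening)
unrestricted: ✓, typability at (T2 → T3) → T3 → T2 → T3 is all that's needed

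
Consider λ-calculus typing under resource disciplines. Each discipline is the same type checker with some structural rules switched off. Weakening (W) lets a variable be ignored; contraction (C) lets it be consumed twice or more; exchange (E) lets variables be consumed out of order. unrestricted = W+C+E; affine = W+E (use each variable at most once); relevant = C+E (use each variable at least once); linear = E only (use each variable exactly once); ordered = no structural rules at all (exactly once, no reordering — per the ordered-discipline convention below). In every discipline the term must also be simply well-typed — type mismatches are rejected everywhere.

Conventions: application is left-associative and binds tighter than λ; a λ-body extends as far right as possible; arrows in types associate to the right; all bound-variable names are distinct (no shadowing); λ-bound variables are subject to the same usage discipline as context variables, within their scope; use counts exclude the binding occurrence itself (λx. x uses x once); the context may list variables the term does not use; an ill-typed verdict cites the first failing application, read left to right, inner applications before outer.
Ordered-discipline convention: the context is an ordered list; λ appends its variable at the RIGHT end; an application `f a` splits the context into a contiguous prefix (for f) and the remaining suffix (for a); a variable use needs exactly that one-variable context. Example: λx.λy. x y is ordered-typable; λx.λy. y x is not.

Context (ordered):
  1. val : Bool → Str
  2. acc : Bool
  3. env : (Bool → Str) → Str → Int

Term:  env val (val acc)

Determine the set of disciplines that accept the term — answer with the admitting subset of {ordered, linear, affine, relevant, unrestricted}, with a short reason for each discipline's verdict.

admitted by: relevant, unrestricted
usage: val=2, acc=1, env=1
order of uses: env, val, val, acc
typing: ✓ — Int
ordered: ✗ — uses contraction: val ×2
linear: ✗ — uses contraction: val ×2
affine: ✗ — uses contraction: val ×2
relevant: ✓ — val, acc, env: all used, weakening unneeded
unrestricted: ✓ — simply typable at Int; W, C, E all held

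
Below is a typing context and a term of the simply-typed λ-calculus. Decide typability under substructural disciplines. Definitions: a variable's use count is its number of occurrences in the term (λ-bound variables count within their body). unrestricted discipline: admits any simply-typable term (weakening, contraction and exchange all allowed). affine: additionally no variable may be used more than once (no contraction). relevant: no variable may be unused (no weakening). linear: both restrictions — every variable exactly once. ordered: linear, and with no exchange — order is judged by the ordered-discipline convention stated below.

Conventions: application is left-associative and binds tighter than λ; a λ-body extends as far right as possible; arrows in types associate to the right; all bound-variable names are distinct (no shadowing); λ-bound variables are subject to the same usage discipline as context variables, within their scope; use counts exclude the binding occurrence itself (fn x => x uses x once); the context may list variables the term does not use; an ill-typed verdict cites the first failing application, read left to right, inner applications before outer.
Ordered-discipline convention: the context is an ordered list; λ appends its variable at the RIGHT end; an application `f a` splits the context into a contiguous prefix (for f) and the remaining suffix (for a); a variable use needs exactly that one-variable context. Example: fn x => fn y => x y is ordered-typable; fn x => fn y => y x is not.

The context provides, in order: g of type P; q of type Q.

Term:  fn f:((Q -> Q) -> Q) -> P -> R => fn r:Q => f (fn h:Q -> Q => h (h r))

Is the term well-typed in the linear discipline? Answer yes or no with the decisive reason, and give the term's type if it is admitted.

no — h ×2 used more than once (contraction); g, q left unused
variable uses: g: 0×; q: 0×; f (λ-bound): 1×; r (λ-bound): 1×; h (λ-bound): 2×
uses in reading order: f, h, h, r
typing: well-typed at (((Q -> Q) -> Q) -> P -> R) -> Q -> P -> R
summary: ordered ✗, linear ✗, affine ✗, relevant ✗, unrestricted ✓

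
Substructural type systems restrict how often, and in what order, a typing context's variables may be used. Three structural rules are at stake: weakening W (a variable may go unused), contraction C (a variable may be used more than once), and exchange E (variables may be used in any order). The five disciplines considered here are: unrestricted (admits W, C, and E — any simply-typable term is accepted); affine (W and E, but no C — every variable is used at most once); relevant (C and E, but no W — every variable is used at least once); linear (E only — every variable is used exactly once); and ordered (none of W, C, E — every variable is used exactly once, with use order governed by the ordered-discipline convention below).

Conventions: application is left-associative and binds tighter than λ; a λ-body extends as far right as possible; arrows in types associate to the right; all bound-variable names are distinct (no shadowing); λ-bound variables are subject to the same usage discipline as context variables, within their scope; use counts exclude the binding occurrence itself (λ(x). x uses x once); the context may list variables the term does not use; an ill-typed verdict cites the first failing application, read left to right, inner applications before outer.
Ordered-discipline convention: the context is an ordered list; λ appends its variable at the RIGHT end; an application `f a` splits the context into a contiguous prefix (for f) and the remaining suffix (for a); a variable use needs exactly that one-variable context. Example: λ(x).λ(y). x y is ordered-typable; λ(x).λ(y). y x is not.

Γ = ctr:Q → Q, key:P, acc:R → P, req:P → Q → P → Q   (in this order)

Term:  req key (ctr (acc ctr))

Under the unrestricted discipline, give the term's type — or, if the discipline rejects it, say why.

not well-typed under unrestricted — a type mismatch blocks all five
usage: ctr=2, key=1, acc=1, req=1
left-to-right use order: req, key, ctr, acc, ctr
typing: ill-typed: an application expects R but receives Q → Q
per-discipline verdicts: ordered ✗, linear ✗, affine ✗, relevant ✗, unrestricted ✗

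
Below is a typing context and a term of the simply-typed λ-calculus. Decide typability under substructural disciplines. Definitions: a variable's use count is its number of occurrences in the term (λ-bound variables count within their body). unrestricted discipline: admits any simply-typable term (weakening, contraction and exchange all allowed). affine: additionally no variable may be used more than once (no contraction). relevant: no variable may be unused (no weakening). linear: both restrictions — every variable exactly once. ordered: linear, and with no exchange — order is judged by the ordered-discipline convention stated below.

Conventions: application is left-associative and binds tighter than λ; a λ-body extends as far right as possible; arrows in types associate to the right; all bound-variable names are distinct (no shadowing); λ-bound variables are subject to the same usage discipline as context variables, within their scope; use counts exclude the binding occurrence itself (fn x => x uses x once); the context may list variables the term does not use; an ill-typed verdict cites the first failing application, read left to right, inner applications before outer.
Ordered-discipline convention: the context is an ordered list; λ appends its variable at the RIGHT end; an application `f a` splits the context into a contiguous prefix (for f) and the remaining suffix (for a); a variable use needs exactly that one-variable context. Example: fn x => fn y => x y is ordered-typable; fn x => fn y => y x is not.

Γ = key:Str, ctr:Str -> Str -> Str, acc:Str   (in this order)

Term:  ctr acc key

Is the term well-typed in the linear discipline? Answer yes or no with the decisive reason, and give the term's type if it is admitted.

yes — each of key, ctr, acc used exactly once; term : Str
use counts: key ×1, ctr ×1, acc ×1
uses in reading order: ctr, acc, key
typing: ✓ — Str
summary: ordered ✗; linear ✓; affine ✓; relevant ✓; unrestricted ✓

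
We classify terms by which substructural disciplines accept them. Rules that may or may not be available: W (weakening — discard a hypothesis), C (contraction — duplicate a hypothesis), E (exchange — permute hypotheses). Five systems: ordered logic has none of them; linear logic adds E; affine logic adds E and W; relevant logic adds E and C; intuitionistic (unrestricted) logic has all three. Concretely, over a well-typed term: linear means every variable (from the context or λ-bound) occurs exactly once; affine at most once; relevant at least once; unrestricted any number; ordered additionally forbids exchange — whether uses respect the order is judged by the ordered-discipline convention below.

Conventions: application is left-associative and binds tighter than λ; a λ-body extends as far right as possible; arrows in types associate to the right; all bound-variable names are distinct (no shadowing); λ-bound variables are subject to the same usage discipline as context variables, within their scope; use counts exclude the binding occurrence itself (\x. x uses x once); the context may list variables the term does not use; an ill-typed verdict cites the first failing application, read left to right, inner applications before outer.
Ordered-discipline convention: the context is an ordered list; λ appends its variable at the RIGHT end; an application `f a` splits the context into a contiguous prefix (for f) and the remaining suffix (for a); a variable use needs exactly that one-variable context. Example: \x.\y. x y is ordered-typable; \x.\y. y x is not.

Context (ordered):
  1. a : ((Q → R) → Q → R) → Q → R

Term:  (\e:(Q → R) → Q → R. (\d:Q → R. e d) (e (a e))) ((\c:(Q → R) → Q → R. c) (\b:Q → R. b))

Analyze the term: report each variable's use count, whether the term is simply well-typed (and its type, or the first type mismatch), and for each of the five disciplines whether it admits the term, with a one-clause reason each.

counts: a: 1; e [bound]: 3; d [bound]: 1; c [bound]: 1; b [bound]: 1
use order (left to right): e, d, e, a, e, c, b
typing: well-typed at Q → R
ordered: ✗ — repeated use of e ×3
linear: ✗ — repeated use of e ×3
affine: ✗ — repeated use of e ×3
relevant: ✓ — at least one use each (a, e, d, c, b)
unrestricted: ✓ — typability at Q → R is all that's needed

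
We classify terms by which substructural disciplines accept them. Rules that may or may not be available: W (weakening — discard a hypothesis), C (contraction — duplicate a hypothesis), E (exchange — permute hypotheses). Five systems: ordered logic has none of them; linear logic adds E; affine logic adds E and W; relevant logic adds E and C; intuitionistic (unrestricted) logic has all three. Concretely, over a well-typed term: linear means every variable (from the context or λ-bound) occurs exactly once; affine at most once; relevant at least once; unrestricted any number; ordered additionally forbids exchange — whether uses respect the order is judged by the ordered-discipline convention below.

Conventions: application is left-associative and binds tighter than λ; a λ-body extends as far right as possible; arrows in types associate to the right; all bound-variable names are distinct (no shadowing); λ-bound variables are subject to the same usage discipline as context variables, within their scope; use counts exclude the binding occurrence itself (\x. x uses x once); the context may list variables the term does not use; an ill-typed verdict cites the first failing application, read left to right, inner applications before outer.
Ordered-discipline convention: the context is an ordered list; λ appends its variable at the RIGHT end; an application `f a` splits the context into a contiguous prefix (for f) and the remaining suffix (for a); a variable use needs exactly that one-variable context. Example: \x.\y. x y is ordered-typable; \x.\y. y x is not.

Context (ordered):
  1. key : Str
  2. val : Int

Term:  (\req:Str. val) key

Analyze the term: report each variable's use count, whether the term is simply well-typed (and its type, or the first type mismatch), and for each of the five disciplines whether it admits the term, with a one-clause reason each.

usage: key ×1; val ×1; req (λ-bound) ×0
left-to-right use order: val, key
typing: ✓ — Int
ordered: ✗, req left unused
linear: ✗, req left unused
affine: ✓, none of key, val, req used more than once
relevant: ✗, req left unused
unrestricted: ✓, simply typable at Int; W, C, E all held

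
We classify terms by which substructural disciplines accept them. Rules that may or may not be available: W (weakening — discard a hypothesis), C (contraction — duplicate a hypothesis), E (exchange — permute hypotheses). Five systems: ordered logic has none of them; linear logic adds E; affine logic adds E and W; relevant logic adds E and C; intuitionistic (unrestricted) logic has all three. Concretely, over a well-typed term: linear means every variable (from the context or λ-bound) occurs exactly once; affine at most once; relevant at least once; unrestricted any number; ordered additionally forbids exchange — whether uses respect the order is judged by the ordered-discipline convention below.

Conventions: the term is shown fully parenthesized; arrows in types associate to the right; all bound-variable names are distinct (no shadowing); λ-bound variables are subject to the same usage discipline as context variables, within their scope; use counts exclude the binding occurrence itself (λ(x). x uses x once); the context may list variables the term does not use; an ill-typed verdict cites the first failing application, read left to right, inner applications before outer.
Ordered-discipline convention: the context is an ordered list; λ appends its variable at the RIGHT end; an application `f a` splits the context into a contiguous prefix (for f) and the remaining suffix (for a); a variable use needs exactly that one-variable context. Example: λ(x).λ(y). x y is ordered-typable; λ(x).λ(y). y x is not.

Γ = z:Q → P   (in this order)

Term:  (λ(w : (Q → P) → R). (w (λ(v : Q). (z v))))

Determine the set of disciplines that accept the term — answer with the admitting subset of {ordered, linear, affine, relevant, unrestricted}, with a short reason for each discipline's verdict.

admitted by: linear, affine, relevant, unrestricted
variable uses: z=1; w (bound)=1; v (bound)=1
left-to-right use order: w, z, v
typing: well-typed — term : ((Q → P) → R) → R
ordered: ✗, no ordered split (uses run w, z, v)
linear: ✓, z, w, v: one use apiece
affine: ✓, no duplicate uses among z, w, v
relevant: ✓, none of z, w, v goes unused
unrestricted: ✓, simply typable at ((Q → P) → R) → R; W, C, E all held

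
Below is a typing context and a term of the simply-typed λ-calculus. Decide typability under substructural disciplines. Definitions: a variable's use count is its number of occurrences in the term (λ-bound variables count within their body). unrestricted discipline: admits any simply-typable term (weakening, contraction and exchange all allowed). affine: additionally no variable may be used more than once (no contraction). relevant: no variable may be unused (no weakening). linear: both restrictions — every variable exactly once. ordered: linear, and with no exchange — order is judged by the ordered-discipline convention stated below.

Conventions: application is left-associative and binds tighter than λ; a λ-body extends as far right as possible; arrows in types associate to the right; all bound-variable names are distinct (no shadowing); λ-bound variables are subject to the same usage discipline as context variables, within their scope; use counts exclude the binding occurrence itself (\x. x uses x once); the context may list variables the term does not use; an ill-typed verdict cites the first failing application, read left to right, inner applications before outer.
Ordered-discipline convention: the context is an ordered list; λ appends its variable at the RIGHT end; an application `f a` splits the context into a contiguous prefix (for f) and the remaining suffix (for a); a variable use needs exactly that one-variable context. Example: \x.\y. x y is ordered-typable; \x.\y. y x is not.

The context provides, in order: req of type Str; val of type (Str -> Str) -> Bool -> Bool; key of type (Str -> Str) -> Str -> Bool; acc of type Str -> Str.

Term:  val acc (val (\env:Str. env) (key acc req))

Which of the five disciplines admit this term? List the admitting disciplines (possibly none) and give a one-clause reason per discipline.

admitted by: relevant, unrestricted
variable uses: req: 1; val: 2; key: 1; acc: 2; env [bound]: 1
order of uses: val, acc, val, env, key, acc, req
typing: well-typed at Bool
ordered: ✗, val ×2, acc ×2 used more than once (contraction)
linear: ✗, val ×2, acc ×2 used more than once (contraction)
affine: ✗, val ×2, acc ×2 used more than once (contraction)
relevant: ✓, none of req, val, key, acc, env goes unused
unrestricted: ✓, type-checks (Bool) and nothing is barred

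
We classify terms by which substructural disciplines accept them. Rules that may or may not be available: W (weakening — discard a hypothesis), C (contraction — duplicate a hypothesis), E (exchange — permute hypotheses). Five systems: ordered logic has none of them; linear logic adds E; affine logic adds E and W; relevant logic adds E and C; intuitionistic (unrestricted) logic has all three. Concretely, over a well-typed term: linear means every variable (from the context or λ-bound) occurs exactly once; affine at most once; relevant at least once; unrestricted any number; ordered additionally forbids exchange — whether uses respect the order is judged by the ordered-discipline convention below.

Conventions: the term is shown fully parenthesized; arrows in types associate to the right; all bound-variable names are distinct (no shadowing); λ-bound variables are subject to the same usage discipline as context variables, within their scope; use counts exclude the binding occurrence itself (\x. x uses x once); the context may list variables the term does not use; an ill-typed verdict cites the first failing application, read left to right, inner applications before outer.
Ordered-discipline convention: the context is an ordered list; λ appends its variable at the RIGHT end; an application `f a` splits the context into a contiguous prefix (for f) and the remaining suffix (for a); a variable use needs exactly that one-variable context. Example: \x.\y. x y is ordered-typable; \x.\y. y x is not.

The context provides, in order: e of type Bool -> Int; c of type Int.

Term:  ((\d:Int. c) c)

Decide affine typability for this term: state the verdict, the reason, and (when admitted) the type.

no — repeated use of c ×2
variable uses: e=0, c=2, d [bound]=0
left-to-right use order: c, c
typing: well-typed at Int
all disciplines: ordered ✗, linear ✗, affine ✗, relevant ✗, unrestricted ✓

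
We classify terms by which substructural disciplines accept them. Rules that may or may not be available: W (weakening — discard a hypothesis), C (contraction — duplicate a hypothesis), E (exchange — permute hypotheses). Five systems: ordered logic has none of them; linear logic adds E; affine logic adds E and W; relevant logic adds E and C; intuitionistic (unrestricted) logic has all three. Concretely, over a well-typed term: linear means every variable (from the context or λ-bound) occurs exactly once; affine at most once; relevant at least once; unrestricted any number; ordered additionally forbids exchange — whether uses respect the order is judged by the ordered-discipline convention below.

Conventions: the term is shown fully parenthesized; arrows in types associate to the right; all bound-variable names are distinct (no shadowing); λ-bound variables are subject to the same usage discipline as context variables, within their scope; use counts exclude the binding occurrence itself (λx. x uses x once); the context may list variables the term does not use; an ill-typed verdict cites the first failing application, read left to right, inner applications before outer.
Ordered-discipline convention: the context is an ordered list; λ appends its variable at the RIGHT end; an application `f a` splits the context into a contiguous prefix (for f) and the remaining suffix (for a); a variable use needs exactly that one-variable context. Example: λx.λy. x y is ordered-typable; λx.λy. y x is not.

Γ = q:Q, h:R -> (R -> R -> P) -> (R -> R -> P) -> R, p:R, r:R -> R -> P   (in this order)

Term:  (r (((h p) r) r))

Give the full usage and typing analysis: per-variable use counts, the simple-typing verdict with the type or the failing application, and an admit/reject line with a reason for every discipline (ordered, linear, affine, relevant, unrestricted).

usage: q: 0×, h: 1×, p: 1×, r: 3×
left-to-right use order: r, h, p, r, r
typing: well-typed at R -> P
ordered ✗ (needs contraction — r ×3; unused: q — weakening required)
linear ✗ (needs contraction — r ×3; unused: q — weakening required)
affine ✗ (needs contraction — r ×3)
relevant ✗ (unused: q — weakening required)
unrestricted ✓ (typability at R -> P is all that's needed)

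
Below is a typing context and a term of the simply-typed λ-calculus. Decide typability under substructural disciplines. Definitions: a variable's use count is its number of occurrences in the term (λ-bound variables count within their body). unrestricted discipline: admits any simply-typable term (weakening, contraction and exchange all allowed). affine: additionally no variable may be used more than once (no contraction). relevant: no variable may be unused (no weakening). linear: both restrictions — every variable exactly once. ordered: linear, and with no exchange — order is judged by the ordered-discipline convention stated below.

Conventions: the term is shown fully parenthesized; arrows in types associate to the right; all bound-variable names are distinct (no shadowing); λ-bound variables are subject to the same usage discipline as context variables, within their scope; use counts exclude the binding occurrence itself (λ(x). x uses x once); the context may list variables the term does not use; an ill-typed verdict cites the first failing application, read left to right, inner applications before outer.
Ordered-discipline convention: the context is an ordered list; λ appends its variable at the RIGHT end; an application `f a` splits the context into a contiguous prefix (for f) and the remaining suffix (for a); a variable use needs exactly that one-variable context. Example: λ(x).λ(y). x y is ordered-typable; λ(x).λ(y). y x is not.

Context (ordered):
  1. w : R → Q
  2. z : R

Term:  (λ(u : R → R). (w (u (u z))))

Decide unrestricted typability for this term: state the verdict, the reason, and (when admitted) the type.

yes — simply typable at (R → R) → Q; W, C, E all held; term : (R → R) → Q
use counts: w ×1, z ×1, u [bound] ×2
order of uses: w, u, u, z
typing: the term checks, with type (R → R) → Q
per-discipline verdicts: ordered ✗, linear ✗, affine ✗, relevant ✓, unrestricted ✓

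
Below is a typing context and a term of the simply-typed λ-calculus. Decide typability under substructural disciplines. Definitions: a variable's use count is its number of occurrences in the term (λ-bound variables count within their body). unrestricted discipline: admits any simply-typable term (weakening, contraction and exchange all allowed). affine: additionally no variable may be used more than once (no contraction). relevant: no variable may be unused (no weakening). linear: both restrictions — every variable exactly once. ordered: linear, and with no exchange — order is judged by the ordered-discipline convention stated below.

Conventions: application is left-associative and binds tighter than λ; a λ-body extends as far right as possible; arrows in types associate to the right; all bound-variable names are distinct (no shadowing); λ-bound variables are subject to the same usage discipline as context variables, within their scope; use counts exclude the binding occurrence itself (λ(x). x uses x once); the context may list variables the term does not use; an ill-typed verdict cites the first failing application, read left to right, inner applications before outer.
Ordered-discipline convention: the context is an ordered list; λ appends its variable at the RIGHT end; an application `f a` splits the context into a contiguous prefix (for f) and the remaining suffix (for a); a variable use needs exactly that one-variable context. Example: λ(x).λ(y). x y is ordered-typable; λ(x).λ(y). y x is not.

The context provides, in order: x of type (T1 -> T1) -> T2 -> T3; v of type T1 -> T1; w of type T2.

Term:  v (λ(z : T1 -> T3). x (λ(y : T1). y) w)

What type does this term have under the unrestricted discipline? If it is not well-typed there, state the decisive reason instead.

not well-typed under unrestricted — a type mismatch blocks all five
counts: x: 1; v: 1; w: 1; z (λ-bound): 0; y (λ-bound): 1
order of uses: v, x, y, w
typing: ill-typed: an argument (T1 -> T3) -> T3 mismatches the expected T1
per-discipline verdicts: ordered ✗; linear ✗; affine ✗; relevant ✗; unrestricted ✗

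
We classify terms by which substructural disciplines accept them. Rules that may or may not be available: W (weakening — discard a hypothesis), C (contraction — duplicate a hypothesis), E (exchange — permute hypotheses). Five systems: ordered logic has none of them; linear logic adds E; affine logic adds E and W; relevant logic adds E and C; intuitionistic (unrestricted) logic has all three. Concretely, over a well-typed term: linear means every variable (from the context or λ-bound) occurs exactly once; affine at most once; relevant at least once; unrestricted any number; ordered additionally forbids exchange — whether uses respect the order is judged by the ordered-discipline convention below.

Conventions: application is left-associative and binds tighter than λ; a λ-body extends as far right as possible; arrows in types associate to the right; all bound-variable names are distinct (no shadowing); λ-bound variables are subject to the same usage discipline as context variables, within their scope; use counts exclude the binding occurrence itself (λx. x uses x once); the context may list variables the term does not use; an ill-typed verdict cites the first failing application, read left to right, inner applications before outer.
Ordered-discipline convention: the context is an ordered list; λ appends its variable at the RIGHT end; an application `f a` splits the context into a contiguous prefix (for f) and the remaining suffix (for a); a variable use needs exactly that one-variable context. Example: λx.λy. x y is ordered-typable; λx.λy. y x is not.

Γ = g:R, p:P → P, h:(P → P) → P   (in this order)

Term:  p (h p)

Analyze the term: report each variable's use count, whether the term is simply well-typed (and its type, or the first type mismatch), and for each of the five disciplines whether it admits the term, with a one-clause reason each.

usage: g ×0, p ×2, h ×1
order of uses: p, h, p
typing: ✓ — P
ordered: ✗, p ×2 used more than once (contraction); needs weakening: g unused
linear: ✗, p ×2 used more than once (contraction); needs weakening: g unused
affine: ✗, p ×2 used more than once (contraction)
relevant: ✗, needs weakening: g unused
unrestricted: ✓, simply typable at P; W, C, E all held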